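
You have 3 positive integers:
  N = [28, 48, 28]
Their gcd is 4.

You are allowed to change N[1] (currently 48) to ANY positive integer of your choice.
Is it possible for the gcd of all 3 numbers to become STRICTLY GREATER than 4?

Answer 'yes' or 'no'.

Current gcd = 4
gcd of all OTHER numbers (without N[1]=48): gcd([28, 28]) = 28
The new gcd after any change is gcd(28, new_value).
This can be at most 28.
Since 28 > old gcd 4, the gcd CAN increase (e.g., set N[1] = 28).

Answer: yes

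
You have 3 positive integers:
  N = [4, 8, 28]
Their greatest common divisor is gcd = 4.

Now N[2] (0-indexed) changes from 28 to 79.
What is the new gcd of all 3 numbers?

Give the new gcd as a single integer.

Numbers: [4, 8, 28], gcd = 4
Change: index 2, 28 -> 79
gcd of the OTHER numbers (without index 2): gcd([4, 8]) = 4
New gcd = gcd(g_others, new_val) = gcd(4, 79) = 1

Answer: 1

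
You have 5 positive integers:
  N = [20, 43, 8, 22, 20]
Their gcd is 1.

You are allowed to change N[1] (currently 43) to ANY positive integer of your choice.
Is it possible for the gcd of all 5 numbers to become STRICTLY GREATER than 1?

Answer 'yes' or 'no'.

Current gcd = 1
gcd of all OTHER numbers (without N[1]=43): gcd([20, 8, 22, 20]) = 2
The new gcd after any change is gcd(2, new_value).
This can be at most 2.
Since 2 > old gcd 1, the gcd CAN increase (e.g., set N[1] = 2).

Answer: yes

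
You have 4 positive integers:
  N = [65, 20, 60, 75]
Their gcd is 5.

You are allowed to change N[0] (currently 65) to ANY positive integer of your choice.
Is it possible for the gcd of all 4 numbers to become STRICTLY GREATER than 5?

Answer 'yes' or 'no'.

Answer: no

Derivation:
Current gcd = 5
gcd of all OTHER numbers (without N[0]=65): gcd([20, 60, 75]) = 5
The new gcd after any change is gcd(5, new_value).
This can be at most 5.
Since 5 = old gcd 5, the gcd can only stay the same or decrease.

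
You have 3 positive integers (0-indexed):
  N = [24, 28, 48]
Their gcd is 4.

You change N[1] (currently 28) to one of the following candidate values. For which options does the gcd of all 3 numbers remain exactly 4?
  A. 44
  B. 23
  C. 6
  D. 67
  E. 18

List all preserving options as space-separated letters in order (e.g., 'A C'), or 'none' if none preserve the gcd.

Old gcd = 4; gcd of others (without N[1]) = 24
New gcd for candidate v: gcd(24, v). Preserves old gcd iff gcd(24, v) = 4.
  Option A: v=44, gcd(24,44)=4 -> preserves
  Option B: v=23, gcd(24,23)=1 -> changes
  Option C: v=6, gcd(24,6)=6 -> changes
  Option D: v=67, gcd(24,67)=1 -> changes
  Option E: v=18, gcd(24,18)=6 -> changes

Answer: A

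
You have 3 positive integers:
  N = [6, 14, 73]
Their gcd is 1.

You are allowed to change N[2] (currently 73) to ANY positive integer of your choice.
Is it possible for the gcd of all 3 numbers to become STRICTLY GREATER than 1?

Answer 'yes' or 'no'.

Answer: yes

Derivation:
Current gcd = 1
gcd of all OTHER numbers (without N[2]=73): gcd([6, 14]) = 2
The new gcd after any change is gcd(2, new_value).
This can be at most 2.
Since 2 > old gcd 1, the gcd CAN increase (e.g., set N[2] = 2).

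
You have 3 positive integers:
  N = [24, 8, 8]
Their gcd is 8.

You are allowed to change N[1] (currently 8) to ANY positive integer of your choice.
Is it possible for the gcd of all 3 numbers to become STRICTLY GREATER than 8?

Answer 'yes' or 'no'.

Current gcd = 8
gcd of all OTHER numbers (without N[1]=8): gcd([24, 8]) = 8
The new gcd after any change is gcd(8, new_value).
This can be at most 8.
Since 8 = old gcd 8, the gcd can only stay the same or decrease.

Answer: no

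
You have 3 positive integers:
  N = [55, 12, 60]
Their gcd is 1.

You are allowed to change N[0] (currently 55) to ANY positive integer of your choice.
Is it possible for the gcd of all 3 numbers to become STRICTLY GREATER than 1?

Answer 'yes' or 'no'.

Current gcd = 1
gcd of all OTHER numbers (without N[0]=55): gcd([12, 60]) = 12
The new gcd after any change is gcd(12, new_value).
This can be at most 12.
Since 12 > old gcd 1, the gcd CAN increase (e.g., set N[0] = 12).

Answer: yes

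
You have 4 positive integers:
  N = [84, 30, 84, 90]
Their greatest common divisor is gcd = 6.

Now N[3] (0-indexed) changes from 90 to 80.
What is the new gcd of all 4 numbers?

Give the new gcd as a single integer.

Answer: 2

Derivation:
Numbers: [84, 30, 84, 90], gcd = 6
Change: index 3, 90 -> 80
gcd of the OTHER numbers (without index 3): gcd([84, 30, 84]) = 6
New gcd = gcd(g_others, new_val) = gcd(6, 80) = 2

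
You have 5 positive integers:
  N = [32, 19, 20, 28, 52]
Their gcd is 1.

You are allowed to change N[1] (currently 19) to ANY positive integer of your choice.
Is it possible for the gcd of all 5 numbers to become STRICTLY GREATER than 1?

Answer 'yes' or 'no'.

Current gcd = 1
gcd of all OTHER numbers (without N[1]=19): gcd([32, 20, 28, 52]) = 4
The new gcd after any change is gcd(4, new_value).
This can be at most 4.
Since 4 > old gcd 1, the gcd CAN increase (e.g., set N[1] = 4).

Answer: yes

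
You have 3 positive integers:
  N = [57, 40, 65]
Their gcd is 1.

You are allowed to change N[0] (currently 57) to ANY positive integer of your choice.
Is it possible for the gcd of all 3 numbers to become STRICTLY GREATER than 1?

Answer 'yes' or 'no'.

Current gcd = 1
gcd of all OTHER numbers (without N[0]=57): gcd([40, 65]) = 5
The new gcd after any change is gcd(5, new_value).
This can be at most 5.
Since 5 > old gcd 1, the gcd CAN increase (e.g., set N[0] = 5).

Answer: yes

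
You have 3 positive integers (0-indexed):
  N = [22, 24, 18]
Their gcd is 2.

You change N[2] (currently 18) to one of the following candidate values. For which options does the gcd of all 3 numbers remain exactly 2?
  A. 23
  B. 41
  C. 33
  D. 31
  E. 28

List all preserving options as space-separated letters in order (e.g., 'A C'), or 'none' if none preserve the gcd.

Answer: E

Derivation:
Old gcd = 2; gcd of others (without N[2]) = 2
New gcd for candidate v: gcd(2, v). Preserves old gcd iff gcd(2, v) = 2.
  Option A: v=23, gcd(2,23)=1 -> changes
  Option B: v=41, gcd(2,41)=1 -> changes
  Option C: v=33, gcd(2,33)=1 -> changes
  Option D: v=31, gcd(2,31)=1 -> changes
  Option E: v=28, gcd(2,28)=2 -> preserves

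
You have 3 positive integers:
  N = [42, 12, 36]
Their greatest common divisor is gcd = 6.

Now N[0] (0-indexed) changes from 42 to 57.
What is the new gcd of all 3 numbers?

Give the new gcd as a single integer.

Numbers: [42, 12, 36], gcd = 6
Change: index 0, 42 -> 57
gcd of the OTHER numbers (without index 0): gcd([12, 36]) = 12
New gcd = gcd(g_others, new_val) = gcd(12, 57) = 3

Answer: 3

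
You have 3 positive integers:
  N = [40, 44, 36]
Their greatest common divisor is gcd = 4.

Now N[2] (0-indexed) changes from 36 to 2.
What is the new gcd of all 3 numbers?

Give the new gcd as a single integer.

Answer: 2

Derivation:
Numbers: [40, 44, 36], gcd = 4
Change: index 2, 36 -> 2
gcd of the OTHER numbers (without index 2): gcd([40, 44]) = 4
New gcd = gcd(g_others, new_val) = gcd(4, 2) = 2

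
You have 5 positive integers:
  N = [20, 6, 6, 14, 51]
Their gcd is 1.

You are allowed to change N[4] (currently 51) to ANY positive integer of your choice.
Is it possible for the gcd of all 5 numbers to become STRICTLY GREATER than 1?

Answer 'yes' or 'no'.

Answer: yes

Derivation:
Current gcd = 1
gcd of all OTHER numbers (without N[4]=51): gcd([20, 6, 6, 14]) = 2
The new gcd after any change is gcd(2, new_value).
This can be at most 2.
Since 2 > old gcd 1, the gcd CAN increase (e.g., set N[4] = 2).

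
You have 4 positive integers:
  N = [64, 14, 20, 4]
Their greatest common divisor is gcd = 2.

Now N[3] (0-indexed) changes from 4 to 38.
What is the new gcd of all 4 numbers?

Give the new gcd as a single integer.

Numbers: [64, 14, 20, 4], gcd = 2
Change: index 3, 4 -> 38
gcd of the OTHER numbers (without index 3): gcd([64, 14, 20]) = 2
New gcd = gcd(g_others, new_val) = gcd(2, 38) = 2

Answer: 2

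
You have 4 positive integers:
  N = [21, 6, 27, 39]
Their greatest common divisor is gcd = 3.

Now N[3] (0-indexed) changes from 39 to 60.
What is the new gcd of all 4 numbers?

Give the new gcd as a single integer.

Answer: 3

Derivation:
Numbers: [21, 6, 27, 39], gcd = 3
Change: index 3, 39 -> 60
gcd of the OTHER numbers (without index 3): gcd([21, 6, 27]) = 3
New gcd = gcd(g_others, new_val) = gcd(3, 60) = 3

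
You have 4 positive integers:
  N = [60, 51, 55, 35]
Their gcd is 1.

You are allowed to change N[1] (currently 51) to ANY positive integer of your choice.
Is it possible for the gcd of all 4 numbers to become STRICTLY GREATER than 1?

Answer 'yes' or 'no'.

Answer: yes

Derivation:
Current gcd = 1
gcd of all OTHER numbers (without N[1]=51): gcd([60, 55, 35]) = 5
The new gcd after any change is gcd(5, new_value).
This can be at most 5.
Since 5 > old gcd 1, the gcd CAN increase (e.g., set N[1] = 5).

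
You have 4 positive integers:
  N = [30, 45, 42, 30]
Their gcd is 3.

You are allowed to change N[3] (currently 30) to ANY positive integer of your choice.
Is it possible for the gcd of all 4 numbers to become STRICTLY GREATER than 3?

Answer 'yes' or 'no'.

Current gcd = 3
gcd of all OTHER numbers (without N[3]=30): gcd([30, 45, 42]) = 3
The new gcd after any change is gcd(3, new_value).
This can be at most 3.
Since 3 = old gcd 3, the gcd can only stay the same or decrease.

Answer: no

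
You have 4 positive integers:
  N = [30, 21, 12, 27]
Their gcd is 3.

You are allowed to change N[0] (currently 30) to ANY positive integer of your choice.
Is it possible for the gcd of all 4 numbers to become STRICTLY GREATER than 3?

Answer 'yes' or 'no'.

Current gcd = 3
gcd of all OTHER numbers (without N[0]=30): gcd([21, 12, 27]) = 3
The new gcd after any change is gcd(3, new_value).
This can be at most 3.
Since 3 = old gcd 3, the gcd can only stay the same or decrease.

Answer: no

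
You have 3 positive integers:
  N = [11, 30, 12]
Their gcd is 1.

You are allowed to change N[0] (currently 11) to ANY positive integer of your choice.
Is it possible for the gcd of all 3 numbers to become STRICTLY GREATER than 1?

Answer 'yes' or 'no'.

Answer: yes

Derivation:
Current gcd = 1
gcd of all OTHER numbers (without N[0]=11): gcd([30, 12]) = 6
The new gcd after any change is gcd(6, new_value).
This can be at most 6.
Since 6 > old gcd 1, the gcd CAN increase (e.g., set N[0] = 6).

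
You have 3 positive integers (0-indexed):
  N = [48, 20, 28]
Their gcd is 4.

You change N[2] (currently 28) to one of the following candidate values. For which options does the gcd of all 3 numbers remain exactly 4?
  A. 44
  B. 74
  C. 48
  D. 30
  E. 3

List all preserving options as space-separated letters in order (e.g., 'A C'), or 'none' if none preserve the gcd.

Answer: A C

Derivation:
Old gcd = 4; gcd of others (without N[2]) = 4
New gcd for candidate v: gcd(4, v). Preserves old gcd iff gcd(4, v) = 4.
  Option A: v=44, gcd(4,44)=4 -> preserves
  Option B: v=74, gcd(4,74)=2 -> changes
  Option C: v=48, gcd(4,48)=4 -> preserves
  Option D: v=30, gcd(4,30)=2 -> changes
  Option E: v=3, gcd(4,3)=1 -> changes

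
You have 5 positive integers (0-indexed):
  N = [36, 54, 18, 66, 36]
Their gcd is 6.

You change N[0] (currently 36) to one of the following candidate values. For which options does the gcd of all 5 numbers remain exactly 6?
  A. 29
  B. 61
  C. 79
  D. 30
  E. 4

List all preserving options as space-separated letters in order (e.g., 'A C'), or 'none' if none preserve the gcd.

Answer: D

Derivation:
Old gcd = 6; gcd of others (without N[0]) = 6
New gcd for candidate v: gcd(6, v). Preserves old gcd iff gcd(6, v) = 6.
  Option A: v=29, gcd(6,29)=1 -> changes
  Option B: v=61, gcd(6,61)=1 -> changes
  Option C: v=79, gcd(6,79)=1 -> changes
  Option D: v=30, gcd(6,30)=6 -> preserves
  Option E: v=4, gcd(6,4)=2 -> changes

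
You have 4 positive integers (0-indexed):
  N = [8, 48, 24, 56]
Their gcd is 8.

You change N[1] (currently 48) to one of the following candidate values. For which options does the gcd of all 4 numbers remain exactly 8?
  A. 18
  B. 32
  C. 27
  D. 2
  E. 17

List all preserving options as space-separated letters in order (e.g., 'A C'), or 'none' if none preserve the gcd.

Answer: B

Derivation:
Old gcd = 8; gcd of others (without N[1]) = 8
New gcd for candidate v: gcd(8, v). Preserves old gcd iff gcd(8, v) = 8.
  Option A: v=18, gcd(8,18)=2 -> changes
  Option B: v=32, gcd(8,32)=8 -> preserves
  Option C: v=27, gcd(8,27)=1 -> changes
  Option D: v=2, gcd(8,2)=2 -> changes
  Option E: v=17, gcd(8,17)=1 -> changes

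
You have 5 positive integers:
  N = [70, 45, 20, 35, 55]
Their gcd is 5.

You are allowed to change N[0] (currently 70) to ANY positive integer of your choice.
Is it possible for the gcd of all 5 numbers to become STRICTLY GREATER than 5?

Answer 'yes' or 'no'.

Current gcd = 5
gcd of all OTHER numbers (without N[0]=70): gcd([45, 20, 35, 55]) = 5
The new gcd after any change is gcd(5, new_value).
This can be at most 5.
Since 5 = old gcd 5, the gcd can only stay the same or decrease.

Answer: no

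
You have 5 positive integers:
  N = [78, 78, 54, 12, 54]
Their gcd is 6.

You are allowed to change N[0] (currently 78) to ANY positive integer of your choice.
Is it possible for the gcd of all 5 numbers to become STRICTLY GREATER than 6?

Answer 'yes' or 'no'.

Answer: no

Derivation:
Current gcd = 6
gcd of all OTHER numbers (without N[0]=78): gcd([78, 54, 12, 54]) = 6
The new gcd after any change is gcd(6, new_value).
This can be at most 6.
Since 6 = old gcd 6, the gcd can only stay the same or decrease.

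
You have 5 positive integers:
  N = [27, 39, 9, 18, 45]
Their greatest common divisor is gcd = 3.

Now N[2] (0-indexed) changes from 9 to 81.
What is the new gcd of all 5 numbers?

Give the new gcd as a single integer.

Answer: 3

Derivation:
Numbers: [27, 39, 9, 18, 45], gcd = 3
Change: index 2, 9 -> 81
gcd of the OTHER numbers (without index 2): gcd([27, 39, 18, 45]) = 3
New gcd = gcd(g_others, new_val) = gcd(3, 81) = 3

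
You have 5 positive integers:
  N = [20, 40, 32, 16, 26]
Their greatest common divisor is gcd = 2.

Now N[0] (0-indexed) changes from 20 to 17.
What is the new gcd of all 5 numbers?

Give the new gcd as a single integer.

Numbers: [20, 40, 32, 16, 26], gcd = 2
Change: index 0, 20 -> 17
gcd of the OTHER numbers (without index 0): gcd([40, 32, 16, 26]) = 2
New gcd = gcd(g_others, new_val) = gcd(2, 17) = 1

Answer: 1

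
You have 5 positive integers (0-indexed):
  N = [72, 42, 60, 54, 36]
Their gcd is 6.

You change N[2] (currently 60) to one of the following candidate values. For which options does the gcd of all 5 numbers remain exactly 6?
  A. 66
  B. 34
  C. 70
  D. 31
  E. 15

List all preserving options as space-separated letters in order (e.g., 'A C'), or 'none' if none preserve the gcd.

Old gcd = 6; gcd of others (without N[2]) = 6
New gcd for candidate v: gcd(6, v). Preserves old gcd iff gcd(6, v) = 6.
  Option A: v=66, gcd(6,66)=6 -> preserves
  Option B: v=34, gcd(6,34)=2 -> changes
  Option C: v=70, gcd(6,70)=2 -> changes
  Option D: v=31, gcd(6,31)=1 -> changes
  Option E: v=15, gcd(6,15)=3 -> changes

Answer: A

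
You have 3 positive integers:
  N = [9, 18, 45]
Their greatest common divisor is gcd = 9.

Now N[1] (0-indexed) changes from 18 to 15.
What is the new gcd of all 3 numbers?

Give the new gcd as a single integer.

Answer: 3

Derivation:
Numbers: [9, 18, 45], gcd = 9
Change: index 1, 18 -> 15
gcd of the OTHER numbers (without index 1): gcd([9, 45]) = 9
New gcd = gcd(g_others, new_val) = gcd(9, 15) = 3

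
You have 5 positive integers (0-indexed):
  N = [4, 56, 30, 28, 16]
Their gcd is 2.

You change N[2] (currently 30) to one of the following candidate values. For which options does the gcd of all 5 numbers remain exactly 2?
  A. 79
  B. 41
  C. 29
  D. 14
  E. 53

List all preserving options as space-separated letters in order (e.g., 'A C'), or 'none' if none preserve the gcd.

Old gcd = 2; gcd of others (without N[2]) = 4
New gcd for candidate v: gcd(4, v). Preserves old gcd iff gcd(4, v) = 2.
  Option A: v=79, gcd(4,79)=1 -> changes
  Option B: v=41, gcd(4,41)=1 -> changes
  Option C: v=29, gcd(4,29)=1 -> changes
  Option D: v=14, gcd(4,14)=2 -> preserves
  Option E: v=53, gcd(4,53)=1 -> changes

Answer: D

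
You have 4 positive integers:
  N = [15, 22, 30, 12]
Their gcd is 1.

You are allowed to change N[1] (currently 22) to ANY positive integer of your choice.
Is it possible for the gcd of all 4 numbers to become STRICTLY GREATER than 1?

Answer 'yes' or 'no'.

Answer: yes

Derivation:
Current gcd = 1
gcd of all OTHER numbers (without N[1]=22): gcd([15, 30, 12]) = 3
The new gcd after any change is gcd(3, new_value).
This can be at most 3.
Since 3 > old gcd 1, the gcd CAN increase (e.g., set N[1] = 3).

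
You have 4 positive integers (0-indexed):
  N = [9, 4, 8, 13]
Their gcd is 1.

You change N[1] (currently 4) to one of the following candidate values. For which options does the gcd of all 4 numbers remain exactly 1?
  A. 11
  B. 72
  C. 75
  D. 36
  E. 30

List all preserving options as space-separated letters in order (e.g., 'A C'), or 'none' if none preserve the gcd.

Answer: A B C D E

Derivation:
Old gcd = 1; gcd of others (without N[1]) = 1
New gcd for candidate v: gcd(1, v). Preserves old gcd iff gcd(1, v) = 1.
  Option A: v=11, gcd(1,11)=1 -> preserves
  Option B: v=72, gcd(1,72)=1 -> preserves
  Option C: v=75, gcd(1,75)=1 -> preserves
  Option D: v=36, gcd(1,36)=1 -> preserves
  Option E: v=30, gcd(1,30)=1 -> preserves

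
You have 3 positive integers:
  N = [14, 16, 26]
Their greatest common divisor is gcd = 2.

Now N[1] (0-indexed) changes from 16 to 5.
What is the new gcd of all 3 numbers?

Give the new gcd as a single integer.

Numbers: [14, 16, 26], gcd = 2
Change: index 1, 16 -> 5
gcd of the OTHER numbers (without index 1): gcd([14, 26]) = 2
New gcd = gcd(g_others, new_val) = gcd(2, 5) = 1

Answer: 1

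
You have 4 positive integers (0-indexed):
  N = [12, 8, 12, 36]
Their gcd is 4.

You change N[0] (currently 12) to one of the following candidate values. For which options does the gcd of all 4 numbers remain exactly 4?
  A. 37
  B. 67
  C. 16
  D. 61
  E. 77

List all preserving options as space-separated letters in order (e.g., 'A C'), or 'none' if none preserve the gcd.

Old gcd = 4; gcd of others (without N[0]) = 4
New gcd for candidate v: gcd(4, v). Preserves old gcd iff gcd(4, v) = 4.
  Option A: v=37, gcd(4,37)=1 -> changes
  Option B: v=67, gcd(4,67)=1 -> changes
  Option C: v=16, gcd(4,16)=4 -> preserves
  Option D: v=61, gcd(4,61)=1 -> changes
  Option E: v=77, gcd(4,77)=1 -> changes

Answer: C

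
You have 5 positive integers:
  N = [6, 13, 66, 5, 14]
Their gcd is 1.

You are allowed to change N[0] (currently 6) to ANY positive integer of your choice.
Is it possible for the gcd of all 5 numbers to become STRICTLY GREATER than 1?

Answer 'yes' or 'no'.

Answer: no

Derivation:
Current gcd = 1
gcd of all OTHER numbers (without N[0]=6): gcd([13, 66, 5, 14]) = 1
The new gcd after any change is gcd(1, new_value).
This can be at most 1.
Since 1 = old gcd 1, the gcd can only stay the same or decrease.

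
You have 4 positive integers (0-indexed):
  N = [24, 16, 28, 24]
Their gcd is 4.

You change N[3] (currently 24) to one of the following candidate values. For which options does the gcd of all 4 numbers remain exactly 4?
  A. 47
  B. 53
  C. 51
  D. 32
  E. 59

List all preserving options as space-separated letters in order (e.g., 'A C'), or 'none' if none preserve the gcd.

Answer: D

Derivation:
Old gcd = 4; gcd of others (without N[3]) = 4
New gcd for candidate v: gcd(4, v). Preserves old gcd iff gcd(4, v) = 4.
  Option A: v=47, gcd(4,47)=1 -> changes
  Option B: v=53, gcd(4,53)=1 -> changes
  Option C: v=51, gcd(4,51)=1 -> changes
  Option D: v=32, gcd(4,32)=4 -> preserves
  Option E: v=59, gcd(4,59)=1 -> changes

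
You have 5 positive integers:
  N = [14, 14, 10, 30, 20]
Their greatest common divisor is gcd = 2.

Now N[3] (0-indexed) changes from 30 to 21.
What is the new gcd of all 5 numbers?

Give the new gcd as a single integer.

Answer: 1

Derivation:
Numbers: [14, 14, 10, 30, 20], gcd = 2
Change: index 3, 30 -> 21
gcd of the OTHER numbers (without index 3): gcd([14, 14, 10, 20]) = 2
New gcd = gcd(g_others, new_val) = gcd(2, 21) = 1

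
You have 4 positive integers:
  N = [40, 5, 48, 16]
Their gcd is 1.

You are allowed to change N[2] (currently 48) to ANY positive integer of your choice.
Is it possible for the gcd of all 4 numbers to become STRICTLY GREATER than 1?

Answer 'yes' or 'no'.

Answer: no

Derivation:
Current gcd = 1
gcd of all OTHER numbers (without N[2]=48): gcd([40, 5, 16]) = 1
The new gcd after any change is gcd(1, new_value).
This can be at most 1.
Since 1 = old gcd 1, the gcd can only stay the same or decrease.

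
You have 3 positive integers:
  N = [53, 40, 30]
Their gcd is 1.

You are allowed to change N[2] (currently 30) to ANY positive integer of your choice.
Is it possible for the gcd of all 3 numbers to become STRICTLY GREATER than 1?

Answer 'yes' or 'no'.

Answer: no

Derivation:
Current gcd = 1
gcd of all OTHER numbers (without N[2]=30): gcd([53, 40]) = 1
The new gcd after any change is gcd(1, new_value).
This can be at most 1.
Since 1 = old gcd 1, the gcd can only stay the same or decrease.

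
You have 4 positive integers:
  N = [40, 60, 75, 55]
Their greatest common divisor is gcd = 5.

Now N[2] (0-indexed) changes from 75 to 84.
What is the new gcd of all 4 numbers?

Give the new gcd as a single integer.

Answer: 1

Derivation:
Numbers: [40, 60, 75, 55], gcd = 5
Change: index 2, 75 -> 84
gcd of the OTHER numbers (without index 2): gcd([40, 60, 55]) = 5
New gcd = gcd(g_others, new_val) = gcd(5, 84) = 1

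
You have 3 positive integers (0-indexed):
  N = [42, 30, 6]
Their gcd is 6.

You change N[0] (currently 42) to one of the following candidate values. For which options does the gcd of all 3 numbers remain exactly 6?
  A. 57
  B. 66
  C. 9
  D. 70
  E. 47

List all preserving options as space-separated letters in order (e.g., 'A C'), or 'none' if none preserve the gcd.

Old gcd = 6; gcd of others (without N[0]) = 6
New gcd for candidate v: gcd(6, v). Preserves old gcd iff gcd(6, v) = 6.
  Option A: v=57, gcd(6,57)=3 -> changes
  Option B: v=66, gcd(6,66)=6 -> preserves
  Option C: v=9, gcd(6,9)=3 -> changes
  Option D: v=70, gcd(6,70)=2 -> changes
  Option E: v=47, gcd(6,47)=1 -> changes

Answer: B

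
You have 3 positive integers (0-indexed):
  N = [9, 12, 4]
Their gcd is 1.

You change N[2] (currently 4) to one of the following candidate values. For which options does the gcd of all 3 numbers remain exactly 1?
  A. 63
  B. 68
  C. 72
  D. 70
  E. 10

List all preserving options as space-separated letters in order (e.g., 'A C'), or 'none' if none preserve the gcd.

Answer: B D E

Derivation:
Old gcd = 1; gcd of others (without N[2]) = 3
New gcd for candidate v: gcd(3, v). Preserves old gcd iff gcd(3, v) = 1.
  Option A: v=63, gcd(3,63)=3 -> changes
  Option B: v=68, gcd(3,68)=1 -> preserves
  Option C: v=72, gcd(3,72)=3 -> changes
  Option D: v=70, gcd(3,70)=1 -> preserves
  Option E: v=10, gcd(3,10)=1 -> preserves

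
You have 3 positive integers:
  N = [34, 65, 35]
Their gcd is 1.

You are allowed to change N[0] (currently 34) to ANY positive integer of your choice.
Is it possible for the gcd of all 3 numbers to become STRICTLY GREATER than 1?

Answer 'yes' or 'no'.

Current gcd = 1
gcd of all OTHER numbers (without N[0]=34): gcd([65, 35]) = 5
The new gcd after any change is gcd(5, new_value).
This can be at most 5.
Since 5 > old gcd 1, the gcd CAN increase (e.g., set N[0] = 5).

Answer: yes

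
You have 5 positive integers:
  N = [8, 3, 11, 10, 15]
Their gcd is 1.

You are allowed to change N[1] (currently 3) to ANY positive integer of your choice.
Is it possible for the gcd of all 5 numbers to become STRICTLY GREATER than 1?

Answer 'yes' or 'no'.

Answer: no

Derivation:
Current gcd = 1
gcd of all OTHER numbers (without N[1]=3): gcd([8, 11, 10, 15]) = 1
The new gcd after any change is gcd(1, new_value).
This can be at most 1.
Since 1 = old gcd 1, the gcd can only stay the same or decrease.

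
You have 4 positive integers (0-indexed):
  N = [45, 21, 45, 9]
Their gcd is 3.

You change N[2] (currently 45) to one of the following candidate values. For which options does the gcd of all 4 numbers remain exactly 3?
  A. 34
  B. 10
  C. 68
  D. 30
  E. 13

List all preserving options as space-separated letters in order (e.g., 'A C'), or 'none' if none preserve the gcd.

Old gcd = 3; gcd of others (without N[2]) = 3
New gcd for candidate v: gcd(3, v). Preserves old gcd iff gcd(3, v) = 3.
  Option A: v=34, gcd(3,34)=1 -> changes
  Option B: v=10, gcd(3,10)=1 -> changes
  Option C: v=68, gcd(3,68)=1 -> changes
  Option D: v=30, gcd(3,30)=3 -> preserves
  Option E: v=13, gcd(3,13)=1 -> changes

Answer: D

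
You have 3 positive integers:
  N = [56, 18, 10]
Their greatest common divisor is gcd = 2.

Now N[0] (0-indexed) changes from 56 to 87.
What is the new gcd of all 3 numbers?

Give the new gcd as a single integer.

Answer: 1

Derivation:
Numbers: [56, 18, 10], gcd = 2
Change: index 0, 56 -> 87
gcd of the OTHER numbers (without index 0): gcd([18, 10]) = 2
New gcd = gcd(g_others, new_val) = gcd(2, 87) = 1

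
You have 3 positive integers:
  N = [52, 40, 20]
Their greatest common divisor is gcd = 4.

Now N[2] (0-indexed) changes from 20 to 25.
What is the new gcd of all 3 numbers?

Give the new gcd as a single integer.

Answer: 1

Derivation:
Numbers: [52, 40, 20], gcd = 4
Change: index 2, 20 -> 25
gcd of the OTHER numbers (without index 2): gcd([52, 40]) = 4
New gcd = gcd(g_others, new_val) = gcd(4, 25) = 1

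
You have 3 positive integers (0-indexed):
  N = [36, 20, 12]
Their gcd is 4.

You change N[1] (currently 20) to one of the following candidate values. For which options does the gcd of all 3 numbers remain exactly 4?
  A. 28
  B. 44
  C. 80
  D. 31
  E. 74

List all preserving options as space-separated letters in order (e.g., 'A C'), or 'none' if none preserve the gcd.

Answer: A B C

Derivation:
Old gcd = 4; gcd of others (without N[1]) = 12
New gcd for candidate v: gcd(12, v). Preserves old gcd iff gcd(12, v) = 4.
  Option A: v=28, gcd(12,28)=4 -> preserves
  Option B: v=44, gcd(12,44)=4 -> preserves
  Option C: v=80, gcd(12,80)=4 -> preserves
  Option D: v=31, gcd(12,31)=1 -> changes
  Option E: v=74, gcd(12,74)=2 -> changes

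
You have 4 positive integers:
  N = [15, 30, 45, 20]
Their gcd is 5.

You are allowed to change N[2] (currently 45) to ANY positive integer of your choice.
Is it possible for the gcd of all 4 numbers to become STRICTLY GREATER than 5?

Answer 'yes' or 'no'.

Answer: no

Derivation:
Current gcd = 5
gcd of all OTHER numbers (without N[2]=45): gcd([15, 30, 20]) = 5
The new gcd after any change is gcd(5, new_value).
This can be at most 5.
Since 5 = old gcd 5, the gcd can only stay the same or decrease.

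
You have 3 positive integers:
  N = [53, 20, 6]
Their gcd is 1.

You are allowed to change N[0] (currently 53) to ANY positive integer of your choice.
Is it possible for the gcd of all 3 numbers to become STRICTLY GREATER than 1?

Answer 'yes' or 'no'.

Answer: yes

Derivation:
Current gcd = 1
gcd of all OTHER numbers (without N[0]=53): gcd([20, 6]) = 2
The new gcd after any change is gcd(2, new_value).
This can be at most 2.
Since 2 > old gcd 1, the gcd CAN increase (e.g., set N[0] = 2).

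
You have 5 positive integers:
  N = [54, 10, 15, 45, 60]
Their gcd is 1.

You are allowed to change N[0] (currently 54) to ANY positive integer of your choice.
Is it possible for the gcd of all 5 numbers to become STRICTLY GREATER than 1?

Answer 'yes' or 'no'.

Answer: yes

Derivation:
Current gcd = 1
gcd of all OTHER numbers (without N[0]=54): gcd([10, 15, 45, 60]) = 5
The new gcd after any change is gcd(5, new_value).
This can be at most 5.
Since 5 > old gcd 1, the gcd CAN increase (e.g., set N[0] = 5).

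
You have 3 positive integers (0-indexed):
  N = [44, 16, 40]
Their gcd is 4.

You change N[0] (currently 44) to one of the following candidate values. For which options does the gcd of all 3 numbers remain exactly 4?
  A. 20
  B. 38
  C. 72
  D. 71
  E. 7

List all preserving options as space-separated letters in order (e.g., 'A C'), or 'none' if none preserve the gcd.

Answer: A

Derivation:
Old gcd = 4; gcd of others (without N[0]) = 8
New gcd for candidate v: gcd(8, v). Preserves old gcd iff gcd(8, v) = 4.
  Option A: v=20, gcd(8,20)=4 -> preserves
  Option B: v=38, gcd(8,38)=2 -> changes
  Option C: v=72, gcd(8,72)=8 -> changes
  Option D: v=71, gcd(8,71)=1 -> changes
  Option E: v=7, gcd(8,7)=1 -> changes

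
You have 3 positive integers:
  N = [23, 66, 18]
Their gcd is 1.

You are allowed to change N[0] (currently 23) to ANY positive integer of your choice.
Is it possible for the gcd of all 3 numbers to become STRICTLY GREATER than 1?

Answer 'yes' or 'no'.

Answer: yes

Derivation:
Current gcd = 1
gcd of all OTHER numbers (without N[0]=23): gcd([66, 18]) = 6
The new gcd after any change is gcd(6, new_value).
This can be at most 6.
Since 6 > old gcd 1, the gcd CAN increase (e.g., set N[0] = 6).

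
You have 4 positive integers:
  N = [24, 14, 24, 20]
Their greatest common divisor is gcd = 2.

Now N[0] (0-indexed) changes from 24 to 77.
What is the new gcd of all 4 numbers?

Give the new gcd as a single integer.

Numbers: [24, 14, 24, 20], gcd = 2
Change: index 0, 24 -> 77
gcd of the OTHER numbers (without index 0): gcd([14, 24, 20]) = 2
New gcd = gcd(g_others, new_val) = gcd(2, 77) = 1

Answer: 1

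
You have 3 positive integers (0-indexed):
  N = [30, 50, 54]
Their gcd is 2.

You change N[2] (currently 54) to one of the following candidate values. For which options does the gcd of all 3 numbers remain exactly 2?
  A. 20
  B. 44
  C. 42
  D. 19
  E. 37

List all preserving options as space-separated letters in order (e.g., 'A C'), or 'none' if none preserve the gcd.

Old gcd = 2; gcd of others (without N[2]) = 10
New gcd for candidate v: gcd(10, v). Preserves old gcd iff gcd(10, v) = 2.
  Option A: v=20, gcd(10,20)=10 -> changes
  Option B: v=44, gcd(10,44)=2 -> preserves
  Option C: v=42, gcd(10,42)=2 -> preserves
  Option D: v=19, gcd(10,19)=1 -> changes
  Option E: v=37, gcd(10,37)=1 -> changes

Answer: B C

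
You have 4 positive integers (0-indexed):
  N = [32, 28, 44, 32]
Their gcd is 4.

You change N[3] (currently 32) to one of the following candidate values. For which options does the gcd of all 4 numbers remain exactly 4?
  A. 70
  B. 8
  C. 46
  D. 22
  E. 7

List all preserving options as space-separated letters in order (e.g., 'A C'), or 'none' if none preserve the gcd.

Old gcd = 4; gcd of others (without N[3]) = 4
New gcd for candidate v: gcd(4, v). Preserves old gcd iff gcd(4, v) = 4.
  Option A: v=70, gcd(4,70)=2 -> changes
  Option B: v=8, gcd(4,8)=4 -> preserves
  Option C: v=46, gcd(4,46)=2 -> changes
  Option D: v=22, gcd(4,22)=2 -> changes
  Option E: v=7, gcd(4,7)=1 -> changes

Answer: B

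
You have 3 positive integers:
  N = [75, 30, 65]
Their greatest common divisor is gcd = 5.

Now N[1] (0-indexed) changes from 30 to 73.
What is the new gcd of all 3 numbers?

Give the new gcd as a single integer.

Answer: 1

Derivation:
Numbers: [75, 30, 65], gcd = 5
Change: index 1, 30 -> 73
gcd of the OTHER numbers (without index 1): gcd([75, 65]) = 5
New gcd = gcd(g_others, new_val) = gcd(5, 73) = 1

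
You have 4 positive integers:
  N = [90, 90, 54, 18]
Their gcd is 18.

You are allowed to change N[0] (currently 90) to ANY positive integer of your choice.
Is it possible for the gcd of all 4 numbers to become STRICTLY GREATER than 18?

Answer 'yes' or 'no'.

Current gcd = 18
gcd of all OTHER numbers (without N[0]=90): gcd([90, 54, 18]) = 18
The new gcd after any change is gcd(18, new_value).
This can be at most 18.
Since 18 = old gcd 18, the gcd can only stay the same or decrease.

Answer: no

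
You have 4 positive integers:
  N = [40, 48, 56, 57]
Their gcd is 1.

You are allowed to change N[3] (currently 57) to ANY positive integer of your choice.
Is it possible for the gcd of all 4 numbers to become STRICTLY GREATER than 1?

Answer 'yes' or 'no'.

Current gcd = 1
gcd of all OTHER numbers (without N[3]=57): gcd([40, 48, 56]) = 8
The new gcd after any change is gcd(8, new_value).
This can be at most 8.
Since 8 > old gcd 1, the gcd CAN increase (e.g., set N[3] = 8).

Answer: yes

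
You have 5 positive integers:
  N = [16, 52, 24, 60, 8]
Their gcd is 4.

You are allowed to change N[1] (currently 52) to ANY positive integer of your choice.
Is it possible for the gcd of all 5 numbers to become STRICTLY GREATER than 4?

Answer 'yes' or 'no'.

Current gcd = 4
gcd of all OTHER numbers (without N[1]=52): gcd([16, 24, 60, 8]) = 4
The new gcd after any change is gcd(4, new_value).
This can be at most 4.
Since 4 = old gcd 4, the gcd can only stay the same or decrease.

Answer: no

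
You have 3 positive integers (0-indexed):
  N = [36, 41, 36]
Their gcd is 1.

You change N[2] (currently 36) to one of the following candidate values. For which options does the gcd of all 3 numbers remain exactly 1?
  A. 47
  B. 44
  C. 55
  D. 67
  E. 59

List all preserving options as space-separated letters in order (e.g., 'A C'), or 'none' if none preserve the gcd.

Answer: A B C D E

Derivation:
Old gcd = 1; gcd of others (without N[2]) = 1
New gcd for candidate v: gcd(1, v). Preserves old gcd iff gcd(1, v) = 1.
  Option A: v=47, gcd(1,47)=1 -> preserves
  Option B: v=44, gcd(1,44)=1 -> preserves
  Option C: v=55, gcd(1,55)=1 -> preserves
  Option D: v=67, gcd(1,67)=1 -> preserves
  Option E: v=59, gcd(1,59)=1 -> preserves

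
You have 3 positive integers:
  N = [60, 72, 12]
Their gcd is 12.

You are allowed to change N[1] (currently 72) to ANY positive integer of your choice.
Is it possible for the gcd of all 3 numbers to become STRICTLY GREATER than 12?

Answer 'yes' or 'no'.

Answer: no

Derivation:
Current gcd = 12
gcd of all OTHER numbers (without N[1]=72): gcd([60, 12]) = 12
The new gcd after any change is gcd(12, new_value).
This can be at most 12.
Since 12 = old gcd 12, the gcd can only stay the same or decrease.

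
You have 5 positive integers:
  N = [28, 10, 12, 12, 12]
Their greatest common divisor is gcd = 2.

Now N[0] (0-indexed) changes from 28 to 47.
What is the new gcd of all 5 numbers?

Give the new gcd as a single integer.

Answer: 1

Derivation:
Numbers: [28, 10, 12, 12, 12], gcd = 2
Change: index 0, 28 -> 47
gcd of the OTHER numbers (without index 0): gcd([10, 12, 12, 12]) = 2
New gcd = gcd(g_others, new_val) = gcd(2, 47) = 1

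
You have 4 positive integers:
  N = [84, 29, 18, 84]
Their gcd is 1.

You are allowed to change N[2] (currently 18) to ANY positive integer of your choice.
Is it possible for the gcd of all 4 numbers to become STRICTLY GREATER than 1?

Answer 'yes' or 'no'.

Current gcd = 1
gcd of all OTHER numbers (without N[2]=18): gcd([84, 29, 84]) = 1
The new gcd after any change is gcd(1, new_value).
This can be at most 1.
Since 1 = old gcd 1, the gcd can only stay the same or decrease.

Answer: no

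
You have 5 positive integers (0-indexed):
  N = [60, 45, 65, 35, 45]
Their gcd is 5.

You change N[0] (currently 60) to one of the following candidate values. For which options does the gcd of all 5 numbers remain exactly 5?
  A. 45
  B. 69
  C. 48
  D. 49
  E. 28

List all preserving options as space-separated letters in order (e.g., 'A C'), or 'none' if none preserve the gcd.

Answer: A

Derivation:
Old gcd = 5; gcd of others (without N[0]) = 5
New gcd for candidate v: gcd(5, v). Preserves old gcd iff gcd(5, v) = 5.
  Option A: v=45, gcd(5,45)=5 -> preserves
  Option B: v=69, gcd(5,69)=1 -> changes
  Option C: v=48, gcd(5,48)=1 -> changes
  Option D: v=49, gcd(5,49)=1 -> changes
  Option E: v=28, gcd(5,28)=1 -> changes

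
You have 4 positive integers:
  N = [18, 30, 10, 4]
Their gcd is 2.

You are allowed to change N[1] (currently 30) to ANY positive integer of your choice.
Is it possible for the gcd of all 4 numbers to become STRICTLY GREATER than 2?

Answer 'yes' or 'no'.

Current gcd = 2
gcd of all OTHER numbers (without N[1]=30): gcd([18, 10, 4]) = 2
The new gcd after any change is gcd(2, new_value).
This can be at most 2.
Since 2 = old gcd 2, the gcd can only stay the same or decrease.

Answer: no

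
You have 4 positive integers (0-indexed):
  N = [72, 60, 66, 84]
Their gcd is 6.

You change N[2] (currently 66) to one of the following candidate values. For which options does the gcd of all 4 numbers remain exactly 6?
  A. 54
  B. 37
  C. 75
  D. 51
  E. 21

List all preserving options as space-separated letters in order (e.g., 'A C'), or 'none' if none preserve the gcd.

Old gcd = 6; gcd of others (without N[2]) = 12
New gcd for candidate v: gcd(12, v). Preserves old gcd iff gcd(12, v) = 6.
  Option A: v=54, gcd(12,54)=6 -> preserves
  Option B: v=37, gcd(12,37)=1 -> changes
  Option C: v=75, gcd(12,75)=3 -> changes
  Option D: v=51, gcd(12,51)=3 -> changes
  Option E: v=21, gcd(12,21)=3 -> changes

Answer: A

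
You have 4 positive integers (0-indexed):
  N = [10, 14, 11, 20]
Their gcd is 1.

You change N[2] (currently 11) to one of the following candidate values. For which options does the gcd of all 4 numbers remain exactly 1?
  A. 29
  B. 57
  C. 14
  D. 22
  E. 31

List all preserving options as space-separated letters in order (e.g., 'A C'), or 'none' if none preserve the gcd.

Old gcd = 1; gcd of others (without N[2]) = 2
New gcd for candidate v: gcd(2, v). Preserves old gcd iff gcd(2, v) = 1.
  Option A: v=29, gcd(2,29)=1 -> preserves
  Option B: v=57, gcd(2,57)=1 -> preserves
  Option C: v=14, gcd(2,14)=2 -> changes
  Option D: v=22, gcd(2,22)=2 -> changes
  Option E: v=31, gcd(2,31)=1 -> preserves

Answer: A B E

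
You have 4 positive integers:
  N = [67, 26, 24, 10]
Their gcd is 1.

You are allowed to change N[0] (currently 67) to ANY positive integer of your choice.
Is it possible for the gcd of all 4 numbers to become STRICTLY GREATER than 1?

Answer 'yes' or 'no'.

Current gcd = 1
gcd of all OTHER numbers (without N[0]=67): gcd([26, 24, 10]) = 2
The new gcd after any change is gcd(2, new_value).
This can be at most 2.
Since 2 > old gcd 1, the gcd CAN increase (e.g., set N[0] = 2).

Answer: yes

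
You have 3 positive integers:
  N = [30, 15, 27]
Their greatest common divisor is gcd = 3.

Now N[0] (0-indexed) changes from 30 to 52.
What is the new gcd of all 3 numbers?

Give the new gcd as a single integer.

Answer: 1

Derivation:
Numbers: [30, 15, 27], gcd = 3
Change: index 0, 30 -> 52
gcd of the OTHER numbers (without index 0): gcd([15, 27]) = 3
New gcd = gcd(g_others, new_val) = gcd(3, 52) = 1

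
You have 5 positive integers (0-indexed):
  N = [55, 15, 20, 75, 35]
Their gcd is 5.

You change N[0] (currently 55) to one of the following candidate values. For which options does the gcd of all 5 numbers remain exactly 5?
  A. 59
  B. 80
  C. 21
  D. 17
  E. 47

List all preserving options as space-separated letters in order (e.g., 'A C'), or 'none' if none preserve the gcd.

Answer: B

Derivation:
Old gcd = 5; gcd of others (without N[0]) = 5
New gcd for candidate v: gcd(5, v). Preserves old gcd iff gcd(5, v) = 5.
  Option A: v=59, gcd(5,59)=1 -> changes
  Option B: v=80, gcd(5,80)=5 -> preserves
  Option C: v=21, gcd(5,21)=1 -> changes
  Option D: v=17, gcd(5,17)=1 -> changes
  Option E: v=47, gcd(5,47)=1 -> changes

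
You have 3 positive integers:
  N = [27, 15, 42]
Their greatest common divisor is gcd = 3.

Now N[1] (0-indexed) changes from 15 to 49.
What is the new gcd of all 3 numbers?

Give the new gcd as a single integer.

Answer: 1

Derivation:
Numbers: [27, 15, 42], gcd = 3
Change: index 1, 15 -> 49
gcd of the OTHER numbers (without index 1): gcd([27, 42]) = 3
New gcd = gcd(g_others, new_val) = gcd(3, 49) = 1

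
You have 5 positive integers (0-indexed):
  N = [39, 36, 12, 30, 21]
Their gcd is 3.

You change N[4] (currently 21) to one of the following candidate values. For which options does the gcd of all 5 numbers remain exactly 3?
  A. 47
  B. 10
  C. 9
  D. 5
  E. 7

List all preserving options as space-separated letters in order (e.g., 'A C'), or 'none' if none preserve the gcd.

Old gcd = 3; gcd of others (without N[4]) = 3
New gcd for candidate v: gcd(3, v). Preserves old gcd iff gcd(3, v) = 3.
  Option A: v=47, gcd(3,47)=1 -> changes
  Option B: v=10, gcd(3,10)=1 -> changes
  Option C: v=9, gcd(3,9)=3 -> preserves
  Option D: v=5, gcd(3,5)=1 -> changes
  Option E: v=7, gcd(3,7)=1 -> changes

Answer: C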